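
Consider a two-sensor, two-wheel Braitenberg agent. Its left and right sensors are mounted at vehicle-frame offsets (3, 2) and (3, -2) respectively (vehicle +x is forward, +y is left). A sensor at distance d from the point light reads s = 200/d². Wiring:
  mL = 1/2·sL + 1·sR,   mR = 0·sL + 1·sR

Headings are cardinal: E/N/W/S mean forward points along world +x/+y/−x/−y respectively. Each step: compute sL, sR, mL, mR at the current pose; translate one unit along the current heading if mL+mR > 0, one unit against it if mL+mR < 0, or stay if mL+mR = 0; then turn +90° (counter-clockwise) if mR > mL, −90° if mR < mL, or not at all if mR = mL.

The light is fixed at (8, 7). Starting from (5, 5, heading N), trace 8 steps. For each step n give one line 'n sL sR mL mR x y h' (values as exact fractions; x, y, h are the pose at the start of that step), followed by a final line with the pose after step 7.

0 100/13 100 1350/13 100 5 5 N
1 200 200/9 1100/9 200/9 5 6 E
2 25/2 25/4 25/2 25/4 6 6 S
3 200/41 8 428/41 8 6 5 W
4 100/13 100 1350/13 100 5 5 N
5 200 200/9 1100/9 200/9 5 6 E
6 25/2 25/4 25/2 25/4 6 6 S
7 200/41 8 428/41 8 6 5 W
final 5 5 N

n=0: pose=(5,5,N); sL=100/13, sR=100; mL=1350/13, mR=100; mL+mR=2650/13 → advance +1; mR−mL=-50/13 → turn -1·90°
n=1: pose=(5,6,E); sL=200, sR=200/9; mL=1100/9, mR=200/9; mL+mR=1300/9 → advance +1; mR−mL=-100 → turn -1·90°
n=2: pose=(6,6,S); sL=25/2, sR=25/4; mL=25/2, mR=25/4; mL+mR=75/4 → advance +1; mR−mL=-25/4 → turn -1·90°
n=3: pose=(6,5,W); sL=200/41, sR=8; mL=428/41, mR=8; mL+mR=756/41 → advance +1; mR−mL=-100/41 → turn -1·90°
n=4: pose=(5,5,N); sL=100/13, sR=100; mL=1350/13, mR=100; mL+mR=2650/13 → advance +1; mR−mL=-50/13 → turn -1·90°
n=5: pose=(5,6,E); sL=200, sR=200/9; mL=1100/9, mR=200/9; mL+mR=1300/9 → advance +1; mR−mL=-100 → turn -1·90°
n=6: pose=(6,6,S); sL=25/2, sR=25/4; mL=25/2, mR=25/4; mL+mR=75/4 → advance +1; mR−mL=-25/4 → turn -1·90°
n=7: pose=(6,5,W); sL=200/41, sR=8; mL=428/41, mR=8; mL+mR=756/41 → advance +1; mR−mL=-100/41 → turn -1·90°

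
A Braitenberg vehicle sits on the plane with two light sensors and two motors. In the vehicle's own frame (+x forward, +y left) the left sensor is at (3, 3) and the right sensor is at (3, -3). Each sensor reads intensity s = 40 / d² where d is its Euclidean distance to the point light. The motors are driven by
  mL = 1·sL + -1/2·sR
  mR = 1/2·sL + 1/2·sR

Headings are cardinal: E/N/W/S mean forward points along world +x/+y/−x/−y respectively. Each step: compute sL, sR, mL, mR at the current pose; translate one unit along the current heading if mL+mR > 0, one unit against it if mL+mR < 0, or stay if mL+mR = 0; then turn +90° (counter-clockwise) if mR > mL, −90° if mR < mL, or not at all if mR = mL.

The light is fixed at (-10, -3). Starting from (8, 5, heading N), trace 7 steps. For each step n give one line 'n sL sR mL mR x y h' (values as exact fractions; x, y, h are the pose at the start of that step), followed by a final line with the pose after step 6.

0 20/173 20/281 3890/48613 4540/48613 8 5 N
1 40/261 40/369 1060/10701 1400/10701 8 6 W
2 10/109 5/29 35/6322 835/6322 7 6 S
3 40/521 8/85 1316/44285 3784/44285 7 5 E
4 20/173 20/281 3890/48613 4540/48613 8 5 N
5 40/261 40/369 1060/10701 1400/10701 8 6 W
6 10/109 5/29 35/6322 835/6322 7 6 S
final 7 5 E

n=0: pose=(8,5,N); sL=20/173, sR=20/281; mL=3890/48613, mR=4540/48613; mL+mR=30/173 → advance +1; mR−mL=650/48613 → turn +1·90°
n=1: pose=(8,6,W); sL=40/261, sR=40/369; mL=1060/10701, mR=1400/10701; mL+mR=20/87 → advance +1; mR−mL=340/10701 → turn +1·90°
n=2: pose=(7,6,S); sL=10/109, sR=5/29; mL=35/6322, mR=835/6322; mL+mR=15/109 → advance +1; mR−mL=400/3161 → turn +1·90°
n=3: pose=(7,5,E); sL=40/521, sR=8/85; mL=1316/44285, mR=3784/44285; mL+mR=60/521 → advance +1; mR−mL=2468/44285 → turn +1·90°
n=4: pose=(8,5,N); sL=20/173, sR=20/281; mL=3890/48613, mR=4540/48613; mL+mR=30/173 → advance +1; mR−mL=650/48613 → turn +1·90°
n=5: pose=(8,6,W); sL=40/261, sR=40/369; mL=1060/10701, mR=1400/10701; mL+mR=20/87 → advance +1; mR−mL=340/10701 → turn +1·90°
n=6: pose=(7,6,S); sL=10/109, sR=5/29; mL=35/6322, mR=835/6322; mL+mR=15/109 → advance +1; mR−mL=400/3161 → turn +1·90°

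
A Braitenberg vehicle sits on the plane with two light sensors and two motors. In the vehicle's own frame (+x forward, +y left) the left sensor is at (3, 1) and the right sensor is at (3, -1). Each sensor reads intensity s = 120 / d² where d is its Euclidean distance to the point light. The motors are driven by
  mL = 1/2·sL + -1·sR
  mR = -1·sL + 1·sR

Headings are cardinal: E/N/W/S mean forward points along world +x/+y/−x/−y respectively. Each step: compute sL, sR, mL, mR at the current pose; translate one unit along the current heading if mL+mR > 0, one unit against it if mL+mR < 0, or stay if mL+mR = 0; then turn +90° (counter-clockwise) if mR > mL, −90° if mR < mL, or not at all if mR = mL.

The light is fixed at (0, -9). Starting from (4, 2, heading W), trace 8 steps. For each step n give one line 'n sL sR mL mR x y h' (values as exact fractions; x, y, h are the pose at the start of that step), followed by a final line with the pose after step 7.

n=0: pose=(4,2,W); sL=120/101, sR=24/29; mL=-684/2929, mR=-1056/2929; mL+mR=-60/101 → advance -1; mR−mL=-372/2929 → turn -1·90°
n=1: pose=(5,2,N); sL=30/53, sR=15/29; mL=-360/1537, mR=-75/1537; mL+mR=-15/53 → advance -1; mR−mL=285/1537 → turn +1·90°
n=2: pose=(5,1,W); sL=24/17, sR=24/25; mL=-108/425, mR=-192/425; mL+mR=-12/17 → advance -1; mR−mL=-84/425 → turn -1·90°
n=3: pose=(6,1,N); sL=60/97, sR=60/109; mL=-2550/10573, mR=-720/10573; mL+mR=-30/97 → advance -1; mR−mL=1830/10573 → turn +1·90°
n=4: pose=(6,0,W); sL=120/73, sR=120/109; mL=-2220/7957, mR=-4320/7957; mL+mR=-60/73 → advance -1; mR−mL=-2100/7957 → turn -1·90°
n=5: pose=(7,0,N); sL=2/3, sR=15/26; mL=-19/78, mR=-7/78; mL+mR=-1/3 → advance -1; mR−mL=2/13 → turn +1·90°
n=6: pose=(7,-1,W); sL=24/13, sR=120/97; mL=-396/1261, mR=-768/1261; mL+mR=-12/13 → advance -1; mR−mL=-372/1261 → turn -1·90°
n=7: pose=(8,-1,N); sL=12/17, sR=60/101; mL=-414/1717, mR=-192/1717; mL+mR=-6/17 → advance -1; mR−mL=222/1717 → turn +1·90°

0 120/101 24/29 -684/2929 -1056/2929 4 2 W
1 30/53 15/29 -360/1537 -75/1537 5 2 N
2 24/17 24/25 -108/425 -192/425 5 1 W
3 60/97 60/109 -2550/10573 -720/10573 6 1 N
4 120/73 120/109 -2220/7957 -4320/7957 6 0 W
5 2/3 15/26 -19/78 -7/78 7 0 N
6 24/13 120/97 -396/1261 -768/1261 7 -1 W
7 12/17 60/101 -414/1717 -192/1717 8 -1 N
final 8 -2 W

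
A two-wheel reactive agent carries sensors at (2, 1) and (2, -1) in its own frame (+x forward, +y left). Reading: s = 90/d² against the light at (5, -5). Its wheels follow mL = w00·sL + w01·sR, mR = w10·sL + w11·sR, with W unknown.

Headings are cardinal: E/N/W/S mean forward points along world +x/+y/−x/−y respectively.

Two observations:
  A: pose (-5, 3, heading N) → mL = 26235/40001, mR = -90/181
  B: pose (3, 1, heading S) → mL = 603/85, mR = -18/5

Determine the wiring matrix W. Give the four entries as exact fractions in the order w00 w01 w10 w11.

1 1/2 0 -1

obs A: pose=(-5,3,N) → sL=90/221, sR=90/181, mL=26235/40001, mR=-90/181
obs B: pose=(3,1,S) → sL=90/17, sR=18/5, mL=603/85, mR=-18/5
sensor matrix S = [[90/221, 90/181], [90/17, 18/5]]; det S = -46656/40001
solve [mL_A; mL_B] = S·[w00; w01] and [mR_A; mR_B] = S·[w10; w11]:
  w00 = 1, w01 = 1/2, w10 = 0, w11 = -1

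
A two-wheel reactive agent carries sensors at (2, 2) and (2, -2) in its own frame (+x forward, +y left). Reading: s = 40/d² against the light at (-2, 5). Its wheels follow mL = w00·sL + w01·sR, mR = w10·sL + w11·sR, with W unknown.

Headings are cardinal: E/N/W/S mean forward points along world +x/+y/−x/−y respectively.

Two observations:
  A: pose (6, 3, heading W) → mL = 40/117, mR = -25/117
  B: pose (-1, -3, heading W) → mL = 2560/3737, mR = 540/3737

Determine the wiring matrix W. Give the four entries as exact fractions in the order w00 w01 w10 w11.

obs A: pose=(6,3,W) → sL=10/13, sR=10/9, mL=40/117, mR=-25/117
obs B: pose=(-1,-3,W) → sL=40/101, sR=40/37, mL=2560/3737, mR=540/3737
sensor matrix S = [[10/13, 10/9], [40/101, 40/37]]; det S = 171200/437229
solve [mL_A; mL_B] = S·[w00; w01] and [mR_A; mR_B] = S·[w10; w11]:
  w00 = -1, w01 = 1, w10 = -1, w11 = 1/2

-1 1 -1 1/2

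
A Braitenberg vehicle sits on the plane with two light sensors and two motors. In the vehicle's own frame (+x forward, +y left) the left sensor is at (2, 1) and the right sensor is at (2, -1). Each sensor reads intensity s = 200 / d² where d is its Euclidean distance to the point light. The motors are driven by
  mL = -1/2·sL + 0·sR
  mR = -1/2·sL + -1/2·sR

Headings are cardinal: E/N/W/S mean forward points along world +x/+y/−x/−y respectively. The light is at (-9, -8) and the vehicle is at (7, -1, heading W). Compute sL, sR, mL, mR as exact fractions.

left sensor world pos  = (5, -2); dL² = 232
right sensor world pos = (5, 0); dR² = 260
sL = 200/232 = 25/29
sR = 200/260 = 10/13
mL = -1/2·sL + 0·sR = -25/58
mR = -1/2·sL + -1/2·sR = -615/754

25/29 10/13 -25/58 -615/754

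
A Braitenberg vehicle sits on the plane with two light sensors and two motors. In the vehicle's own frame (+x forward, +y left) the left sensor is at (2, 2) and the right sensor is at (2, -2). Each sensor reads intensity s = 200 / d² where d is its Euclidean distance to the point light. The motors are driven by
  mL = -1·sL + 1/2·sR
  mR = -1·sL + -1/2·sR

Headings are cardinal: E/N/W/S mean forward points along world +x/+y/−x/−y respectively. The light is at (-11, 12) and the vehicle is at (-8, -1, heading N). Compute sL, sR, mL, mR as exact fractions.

100/61 100/73 -4250/4453 -10350/4453

left sensor world pos  = (-10, 1); dL² = 122
right sensor world pos = (-6, 1); dR² = 146
sL = 200/122 = 100/61
sR = 200/146 = 100/73
mL = -1·sL + 1/2·sR = -4250/4453
mR = -1·sL + -1/2·sR = -10350/4453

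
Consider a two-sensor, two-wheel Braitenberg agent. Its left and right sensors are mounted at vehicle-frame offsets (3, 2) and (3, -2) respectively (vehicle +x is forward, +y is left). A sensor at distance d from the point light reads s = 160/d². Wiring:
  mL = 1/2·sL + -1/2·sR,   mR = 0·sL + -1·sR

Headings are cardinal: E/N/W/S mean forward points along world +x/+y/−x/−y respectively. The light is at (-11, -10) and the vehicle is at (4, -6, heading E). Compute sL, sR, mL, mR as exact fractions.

4/9 20/41 -8/369 -20/41

left sensor world pos  = (7, -4); dL² = 360
right sensor world pos = (7, -8); dR² = 328
sL = 160/360 = 4/9
sR = 160/328 = 20/41
mL = 1/2·sL + -1/2·sR = -8/369
mR = 0·sL + -1·sR = -20/41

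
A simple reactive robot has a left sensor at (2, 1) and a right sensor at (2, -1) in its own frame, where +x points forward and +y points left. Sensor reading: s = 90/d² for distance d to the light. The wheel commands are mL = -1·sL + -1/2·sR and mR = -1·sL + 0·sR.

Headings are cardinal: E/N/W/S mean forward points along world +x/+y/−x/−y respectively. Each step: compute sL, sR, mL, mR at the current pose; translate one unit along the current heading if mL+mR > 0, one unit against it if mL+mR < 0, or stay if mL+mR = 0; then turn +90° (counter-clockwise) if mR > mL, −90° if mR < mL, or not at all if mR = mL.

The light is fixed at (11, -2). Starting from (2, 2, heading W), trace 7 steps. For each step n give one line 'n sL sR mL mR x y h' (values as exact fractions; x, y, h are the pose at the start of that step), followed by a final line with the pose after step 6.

0 9/13 45/73 -1899/1898 -9/13 2 2 W
1 90/53 18/17 -2007/901 -90/53 3 2 S
2 5/4 45/26 -55/26 -5/4 3 3 E
3 90/149 90/113 -16875/16837 -90/149 2 3 N
4 9/13 45/73 -1899/1898 -9/13 2 2 W
5 90/53 18/17 -2007/901 -90/53 3 2 S
6 5/4 45/26 -55/26 -5/4 3 3 E
final 2 3 N

n=0: pose=(2,2,W); sL=9/13, sR=45/73; mL=-1899/1898, mR=-9/13; mL+mR=-3213/1898 → advance -1; mR−mL=45/146 → turn +1·90°
n=1: pose=(3,2,S); sL=90/53, sR=18/17; mL=-2007/901, mR=-90/53; mL+mR=-3537/901 → advance -1; mR−mL=9/17 → turn +1·90°
n=2: pose=(3,3,E); sL=5/4, sR=45/26; mL=-55/26, mR=-5/4; mL+mR=-175/52 → advance -1; mR−mL=45/52 → turn +1·90°
n=3: pose=(2,3,N); sL=90/149, sR=90/113; mL=-16875/16837, mR=-90/149; mL+mR=-27045/16837 → advance -1; mR−mL=45/113 → turn +1·90°
n=4: pose=(2,2,W); sL=9/13, sR=45/73; mL=-1899/1898, mR=-9/13; mL+mR=-3213/1898 → advance -1; mR−mL=45/146 → turn +1·90°
n=5: pose=(3,2,S); sL=90/53, sR=18/17; mL=-2007/901, mR=-90/53; mL+mR=-3537/901 → advance -1; mR−mL=9/17 → turn +1·90°
n=6: pose=(3,3,E); sL=5/4, sR=45/26; mL=-55/26, mR=-5/4; mL+mR=-175/52 → advance -1; mR−mL=45/52 → turn +1·90°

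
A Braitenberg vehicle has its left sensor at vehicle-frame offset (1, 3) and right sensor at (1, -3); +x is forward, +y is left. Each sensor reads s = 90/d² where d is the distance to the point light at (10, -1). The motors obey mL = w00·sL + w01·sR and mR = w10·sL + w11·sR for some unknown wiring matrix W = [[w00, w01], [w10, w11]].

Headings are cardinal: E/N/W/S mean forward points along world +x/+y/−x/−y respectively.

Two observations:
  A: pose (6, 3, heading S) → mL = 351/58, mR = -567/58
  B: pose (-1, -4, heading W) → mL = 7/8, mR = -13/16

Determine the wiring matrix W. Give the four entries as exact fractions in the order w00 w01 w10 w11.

obs A: pose=(6,3,S) → sL=9, sR=45/29, mL=351/58, mR=-567/58
obs B: pose=(-1,-4,W) → sL=1/2, sR=5/8, mL=7/8, mR=-13/16
sensor matrix S = [[9, 45/29], [1/2, 5/8]]; det S = 1125/232
solve [mL_A; mL_B] = S·[w00; w01] and [mR_A; mR_B] = S·[w10; w11]:
  w00 = 1/2, w01 = 1, w10 = -1, w11 = -1/2

1/2 1 -1 -1/2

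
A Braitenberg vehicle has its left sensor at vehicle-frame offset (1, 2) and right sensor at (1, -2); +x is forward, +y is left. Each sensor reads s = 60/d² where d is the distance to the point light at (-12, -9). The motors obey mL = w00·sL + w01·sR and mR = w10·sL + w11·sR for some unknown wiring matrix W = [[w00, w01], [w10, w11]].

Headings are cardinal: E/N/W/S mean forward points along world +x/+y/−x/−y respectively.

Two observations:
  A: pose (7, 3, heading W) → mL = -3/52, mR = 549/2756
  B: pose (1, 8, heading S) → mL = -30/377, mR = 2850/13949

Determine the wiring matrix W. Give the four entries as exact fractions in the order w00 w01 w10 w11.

0 -1/2 1 1/2

obs A: pose=(7,3,W) → sL=15/106, sR=3/26, mL=-3/52, mR=549/2756
obs B: pose=(1,8,S) → sL=60/481, sR=60/377, mL=-30/377, mR=2850/13949
sensor matrix S = [[15/106, 3/26], [60/481, 60/377]]; det S = 78120/9610861
solve [mL_A; mL_B] = S·[w00; w01] and [mR_A; mR_B] = S·[w10; w11]:
  w00 = 0, w01 = -1/2, w10 = 1, w11 = 1/2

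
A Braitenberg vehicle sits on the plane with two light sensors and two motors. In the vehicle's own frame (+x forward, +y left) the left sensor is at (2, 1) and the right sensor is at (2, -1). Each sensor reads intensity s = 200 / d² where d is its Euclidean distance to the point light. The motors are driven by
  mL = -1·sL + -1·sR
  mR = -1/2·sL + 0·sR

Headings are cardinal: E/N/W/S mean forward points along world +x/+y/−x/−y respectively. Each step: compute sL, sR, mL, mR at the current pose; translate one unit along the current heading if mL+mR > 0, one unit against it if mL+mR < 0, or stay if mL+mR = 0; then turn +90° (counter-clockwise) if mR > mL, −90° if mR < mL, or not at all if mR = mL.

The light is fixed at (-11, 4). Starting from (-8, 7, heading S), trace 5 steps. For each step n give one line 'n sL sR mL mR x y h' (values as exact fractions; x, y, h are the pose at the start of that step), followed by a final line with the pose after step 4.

0 200/17 40 -880/17 -100/17 -8 7 S
1 4 100/17 -168/17 -2 -8 8 E
2 200/37 40/9 -3280/333 -100/37 -9 8 N
3 50 25/2 -125/2 -25 -9 7 W
4 200/17 40 -880/17 -100/17 -8 7 S
final -8 8 E

n=0: pose=(-8,7,S); sL=200/17, sR=40; mL=-880/17, mR=-100/17; mL+mR=-980/17 → advance -1; mR−mL=780/17 → turn +1·90°
n=1: pose=(-8,8,E); sL=4, sR=100/17; mL=-168/17, mR=-2; mL+mR=-202/17 → advance -1; mR−mL=134/17 → turn +1·90°
n=2: pose=(-9,8,N); sL=200/37, sR=40/9; mL=-3280/333, mR=-100/37; mL+mR=-4180/333 → advance -1; mR−mL=2380/333 → turn +1·90°
n=3: pose=(-9,7,W); sL=50, sR=25/2; mL=-125/2, mR=-25; mL+mR=-175/2 → advance -1; mR−mL=75/2 → turn +1·90°
n=4: pose=(-8,7,S); sL=200/17, sR=40; mL=-880/17, mR=-100/17; mL+mR=-980/17 → advance -1; mR−mL=780/17 → turn +1·90°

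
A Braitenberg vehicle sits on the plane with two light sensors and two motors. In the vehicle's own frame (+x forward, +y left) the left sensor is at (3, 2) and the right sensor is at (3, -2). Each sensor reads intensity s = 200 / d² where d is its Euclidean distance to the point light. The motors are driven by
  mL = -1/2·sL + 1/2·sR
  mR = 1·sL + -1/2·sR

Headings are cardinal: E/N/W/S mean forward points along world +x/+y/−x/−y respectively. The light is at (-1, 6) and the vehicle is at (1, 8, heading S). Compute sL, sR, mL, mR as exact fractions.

200/17 200 1600/17 -1500/17

left sensor world pos  = (3, 5); dL² = 17
right sensor world pos = (-1, 5); dR² = 1
sL = 200/17 = 200/17
sR = 200/1 = 200
mL = -1/2·sL + 1/2·sR = 1600/17
mR = 1·sL + -1/2·sR = -1500/17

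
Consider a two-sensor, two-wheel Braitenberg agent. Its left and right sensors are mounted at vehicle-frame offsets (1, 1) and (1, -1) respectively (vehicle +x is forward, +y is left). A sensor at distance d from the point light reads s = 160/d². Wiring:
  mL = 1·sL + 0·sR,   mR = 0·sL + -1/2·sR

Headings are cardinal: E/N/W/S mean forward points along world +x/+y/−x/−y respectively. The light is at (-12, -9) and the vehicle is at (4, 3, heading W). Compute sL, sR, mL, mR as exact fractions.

left sensor world pos  = (3, 2); dL² = 346
right sensor world pos = (3, 4); dR² = 394
sL = 160/346 = 80/173
sR = 160/394 = 80/197
mL = 1·sL + 0·sR = 80/173
mR = 0·sL + -1/2·sR = -40/197

80/173 80/197 80/173 -40/197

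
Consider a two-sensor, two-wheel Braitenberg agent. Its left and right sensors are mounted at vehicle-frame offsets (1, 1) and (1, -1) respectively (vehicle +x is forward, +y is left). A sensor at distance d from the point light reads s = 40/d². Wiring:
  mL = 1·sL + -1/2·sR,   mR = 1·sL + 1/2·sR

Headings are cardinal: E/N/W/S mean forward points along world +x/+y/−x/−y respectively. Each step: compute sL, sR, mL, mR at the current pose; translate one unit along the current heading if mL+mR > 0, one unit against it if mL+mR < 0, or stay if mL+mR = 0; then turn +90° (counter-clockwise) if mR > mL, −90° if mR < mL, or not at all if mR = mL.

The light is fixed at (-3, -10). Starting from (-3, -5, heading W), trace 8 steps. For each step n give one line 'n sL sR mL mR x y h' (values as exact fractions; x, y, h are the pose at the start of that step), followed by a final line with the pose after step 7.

n=0: pose=(-3,-5,W); sL=40/17, sR=40/37; mL=1140/629, mR=1820/629; mL+mR=80/17 → advance +1; mR−mL=40/37 → turn +1·90°
n=1: pose=(-4,-5,S); sL=5/2, sR=2; mL=3/2, mR=7/2; mL+mR=5 → advance +1; mR−mL=2 → turn +1·90°
n=2: pose=(-4,-6,E); sL=8/5, sR=40/9; mL=-28/45, mR=172/45; mL+mR=16/5 → advance +1; mR−mL=40/9 → turn +1·90°
n=3: pose=(-3,-6,N); sL=20/13, sR=20/13; mL=10/13, mR=30/13; mL+mR=40/13 → advance +1; mR−mL=20/13 → turn +1·90°
n=4: pose=(-3,-5,W); sL=40/17, sR=40/37; mL=1140/629, mR=1820/629; mL+mR=80/17 → advance +1; mR−mL=40/37 → turn +1·90°
n=5: pose=(-4,-5,S); sL=5/2, sR=2; mL=3/2, mR=7/2; mL+mR=5 → advance +1; mR−mL=2 → turn +1·90°
n=6: pose=(-4,-6,E); sL=8/5, sR=40/9; mL=-28/45, mR=172/45; mL+mR=16/5 → advance +1; mR−mL=40/9 → turn +1·90°
n=7: pose=(-3,-6,N); sL=20/13, sR=20/13; mL=10/13, mR=30/13; mL+mR=40/13 → advance +1; mR−mL=20/13 → turn +1·90°

0 40/17 40/37 1140/629 1820/629 -3 -5 W
1 5/2 2 3/2 7/2 -4 -5 S
2 8/5 40/9 -28/45 172/45 -4 -6 E
3 20/13 20/13 10/13 30/13 -3 -6 N
4 40/17 40/37 1140/629 1820/629 -3 -5 W
5 5/2 2 3/2 7/2 -4 -5 S
6 8/5 40/9 -28/45 172/45 -4 -6 E
7 20/13 20/13 10/13 30/13 -3 -6 N
final -3 -5 W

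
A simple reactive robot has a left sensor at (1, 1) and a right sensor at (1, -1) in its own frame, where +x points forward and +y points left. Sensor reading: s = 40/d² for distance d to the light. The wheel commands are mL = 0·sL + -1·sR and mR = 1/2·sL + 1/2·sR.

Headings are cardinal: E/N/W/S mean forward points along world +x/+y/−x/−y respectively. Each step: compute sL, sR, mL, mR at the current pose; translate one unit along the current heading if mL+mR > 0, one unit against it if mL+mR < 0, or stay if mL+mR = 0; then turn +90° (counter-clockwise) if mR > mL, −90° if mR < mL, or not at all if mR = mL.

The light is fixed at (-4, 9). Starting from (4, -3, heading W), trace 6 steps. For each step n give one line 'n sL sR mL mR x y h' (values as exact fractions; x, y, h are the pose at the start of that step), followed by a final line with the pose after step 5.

n=0: pose=(4,-3,W); sL=20/109, sR=4/17; mL=-4/17, mR=388/1853; mL+mR=-48/1853 → advance -1; mR−mL=824/1853 → turn +1·90°
n=1: pose=(5,-3,S); sL=40/269, sR=40/233; mL=-40/233, mR=10040/62677; mL+mR=-720/62677 → advance -1; mR−mL=20800/62677 → turn +1·90°
n=2: pose=(5,-2,E); sL=1/5, sR=10/61; mL=-10/61, mR=111/610; mL+mR=11/610 → advance +1; mR−mL=211/610 → turn +1·90°
n=3: pose=(6,-2,N); sL=40/181, sR=40/221; mL=-40/221, mR=8040/40001; mL+mR=800/40001 → advance +1; mR−mL=15280/40001 → turn +1·90°
n=4: pose=(6,-1,W); sL=20/101, sR=20/81; mL=-20/81, mR=1820/8181; mL+mR=-200/8181 → advance -1; mR−mL=1280/2727 → turn +1·90°
n=5: pose=(7,-1,S); sL=8/53, sR=40/221; mL=-40/221, mR=1944/11713; mL+mR=-176/11713 → advance -1; mR−mL=4064/11713 → turn +1·90°

0 20/109 4/17 -4/17 388/1853 4 -3 W
1 40/269 40/233 -40/233 10040/62677 5 -3 S
2 1/5 10/61 -10/61 111/610 5 -2 E
3 40/181 40/221 -40/221 8040/40001 6 -2 N
4 20/101 20/81 -20/81 1820/8181 6 -1 W
5 8/53 40/221 -40/221 1944/11713 7 -1 S
final 7 0 E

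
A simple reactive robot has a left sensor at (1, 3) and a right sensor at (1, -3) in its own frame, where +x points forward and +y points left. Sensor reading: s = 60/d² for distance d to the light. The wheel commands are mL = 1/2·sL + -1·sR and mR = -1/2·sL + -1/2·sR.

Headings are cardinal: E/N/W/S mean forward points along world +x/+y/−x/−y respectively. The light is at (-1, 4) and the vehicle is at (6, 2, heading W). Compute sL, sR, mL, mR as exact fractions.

60/61 60/37 -2550/2257 -2940/2257

left sensor world pos  = (5, -1); dL² = 61
right sensor world pos = (5, 5); dR² = 37
sL = 60/61 = 60/61
sR = 60/37 = 60/37
mL = 1/2·sL + -1·sR = -2550/2257
mR = -1/2·sL + -1/2·sR = -2940/2257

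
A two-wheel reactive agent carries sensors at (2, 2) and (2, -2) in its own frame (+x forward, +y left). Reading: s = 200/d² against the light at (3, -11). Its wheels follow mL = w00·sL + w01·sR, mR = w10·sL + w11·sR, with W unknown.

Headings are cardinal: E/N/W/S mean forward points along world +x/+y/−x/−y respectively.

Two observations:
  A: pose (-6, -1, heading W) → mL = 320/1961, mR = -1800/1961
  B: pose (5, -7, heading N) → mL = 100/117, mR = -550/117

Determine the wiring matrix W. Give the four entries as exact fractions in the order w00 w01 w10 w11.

obs A: pose=(-6,-1,W) → sL=40/37, sR=40/53, mL=320/1961, mR=-1800/1961
obs B: pose=(5,-7,N) → sL=50/9, sR=50/13, mL=100/117, mR=-550/117
sensor matrix S = [[40/37, 40/53], [50/9, 50/13]]; det S = -8000/229437
solve [mL_A; mL_B] = S·[w00; w01] and [mR_A; mR_B] = S·[w10; w11]:
  w00 = 1/2, w01 = -1/2, w10 = -1/2, w11 = -1/2

1/2 -1/2 -1/2 -1/2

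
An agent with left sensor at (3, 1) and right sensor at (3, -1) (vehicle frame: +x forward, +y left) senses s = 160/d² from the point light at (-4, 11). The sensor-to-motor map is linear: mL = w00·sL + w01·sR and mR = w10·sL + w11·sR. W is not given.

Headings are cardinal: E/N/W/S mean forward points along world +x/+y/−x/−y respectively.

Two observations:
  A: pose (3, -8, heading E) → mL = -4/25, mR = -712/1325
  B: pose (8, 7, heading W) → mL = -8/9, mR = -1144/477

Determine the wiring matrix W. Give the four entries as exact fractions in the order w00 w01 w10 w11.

0 -1/2 -1 -1/2

obs A: pose=(3,-8,E) → sL=20/53, sR=8/25, mL=-4/25, mR=-712/1325
obs B: pose=(8,7,W) → sL=80/53, sR=16/9, mL=-8/9, mR=-1144/477
sensor matrix S = [[20/53, 8/25], [80/53, 16/9]]; det S = 448/2385
solve [mL_A; mL_B] = S·[w00; w01] and [mR_A; mR_B] = S·[w10; w11]:
  w00 = 0, w01 = -1/2, w10 = -1, w11 = -1/2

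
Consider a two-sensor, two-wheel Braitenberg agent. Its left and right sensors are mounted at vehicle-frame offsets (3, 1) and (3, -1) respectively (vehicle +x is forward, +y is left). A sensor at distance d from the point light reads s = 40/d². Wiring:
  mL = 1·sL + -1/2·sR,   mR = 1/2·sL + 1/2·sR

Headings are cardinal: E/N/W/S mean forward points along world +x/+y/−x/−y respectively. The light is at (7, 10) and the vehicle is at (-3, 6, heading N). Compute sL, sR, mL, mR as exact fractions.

left sensor world pos  = (-4, 9); dL² = 122
right sensor world pos = (-2, 9); dR² = 82
sL = 40/122 = 20/61
sR = 40/82 = 20/41
mL = 1·sL + -1/2·sR = 210/2501
mR = 1/2·sL + 1/2·sR = 1020/2501

20/61 20/41 210/2501 1020/2501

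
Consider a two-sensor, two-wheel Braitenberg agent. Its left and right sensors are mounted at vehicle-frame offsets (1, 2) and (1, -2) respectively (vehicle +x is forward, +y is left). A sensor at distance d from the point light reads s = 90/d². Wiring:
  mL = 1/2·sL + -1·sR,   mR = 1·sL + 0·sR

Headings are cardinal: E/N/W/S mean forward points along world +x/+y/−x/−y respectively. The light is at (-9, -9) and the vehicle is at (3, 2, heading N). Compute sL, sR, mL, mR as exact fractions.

left sensor world pos  = (1, 3); dL² = 244
right sensor world pos = (5, 3); dR² = 340
sL = 90/244 = 45/122
sR = 90/340 = 9/34
mL = 1/2·sL + -1·sR = -333/4148
mR = 1·sL + 0·sR = 45/122

45/122 9/34 -333/4148 45/122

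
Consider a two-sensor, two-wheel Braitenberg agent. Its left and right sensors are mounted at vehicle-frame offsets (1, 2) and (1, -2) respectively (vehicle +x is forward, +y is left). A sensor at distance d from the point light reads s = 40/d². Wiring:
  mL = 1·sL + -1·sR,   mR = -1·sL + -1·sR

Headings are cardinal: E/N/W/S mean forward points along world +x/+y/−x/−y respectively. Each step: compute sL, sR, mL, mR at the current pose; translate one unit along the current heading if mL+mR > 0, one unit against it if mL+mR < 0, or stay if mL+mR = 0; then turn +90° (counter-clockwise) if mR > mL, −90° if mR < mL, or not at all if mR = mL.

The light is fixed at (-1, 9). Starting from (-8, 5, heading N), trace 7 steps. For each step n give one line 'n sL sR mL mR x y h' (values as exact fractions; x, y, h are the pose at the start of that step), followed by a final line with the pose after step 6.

n=0: pose=(-8,5,N); sL=4/9, sR=20/17; mL=-112/153, mR=-248/153; mL+mR=-40/17 → advance -1; mR−mL=-8/9 → turn -1·90°
n=1: pose=(-8,4,E); sL=8/9, sR=8/17; mL=64/153, mR=-208/153; mL+mR=-16/17 → advance -1; mR−mL=-16/9 → turn -1·90°
n=2: pose=(-9,4,S); sL=5/9, sR=5/17; mL=40/153, mR=-130/153; mL+mR=-10/17 → advance -1; mR−mL=-10/9 → turn -1·90°
n=3: pose=(-9,5,W); sL=40/117, sR=8/17; mL=-256/1989, mR=-1616/1989; mL+mR=-16/17 → advance -1; mR−mL=-80/117 → turn -1·90°
n=4: pose=(-8,5,N); sL=4/9, sR=20/17; mL=-112/153, mR=-248/153; mL+mR=-40/17 → advance -1; mR−mL=-8/9 → turn -1·90°
n=5: pose=(-8,4,E); sL=8/9, sR=8/17; mL=64/153, mR=-208/153; mL+mR=-16/17 → advance -1; mR−mL=-16/9 → turn -1·90°
n=6: pose=(-9,4,S); sL=5/9, sR=5/17; mL=40/153, mR=-130/153; mL+mR=-10/17 → advance -1; mR−mL=-10/9 → turn -1·90°

0 4/9 20/17 -112/153 -248/153 -8 5 N
1 8/9 8/17 64/153 -208/153 -8 4 E
2 5/9 5/17 40/153 -130/153 -9 4 S
3 40/117 8/17 -256/1989 -1616/1989 -9 5 W
4 4/9 20/17 -112/153 -248/153 -8 5 N
5 8/9 8/17 64/153 -208/153 -8 4 E
6 5/9 5/17 40/153 -130/153 -9 4 S
final -9 5 W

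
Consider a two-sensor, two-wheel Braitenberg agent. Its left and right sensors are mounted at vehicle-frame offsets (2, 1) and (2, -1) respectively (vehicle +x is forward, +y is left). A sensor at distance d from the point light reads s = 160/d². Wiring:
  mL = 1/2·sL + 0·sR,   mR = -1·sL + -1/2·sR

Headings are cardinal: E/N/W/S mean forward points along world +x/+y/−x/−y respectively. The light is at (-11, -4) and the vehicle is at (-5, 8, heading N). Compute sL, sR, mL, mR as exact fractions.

left sensor world pos  = (-6, 10); dL² = 221
right sensor world pos = (-4, 10); dR² = 245
sL = 160/221 = 160/221
sR = 160/245 = 32/49
mL = 1/2·sL + 0·sR = 80/221
mR = -1·sL + -1/2·sR = -11376/10829

160/221 32/49 80/221 -11376/10829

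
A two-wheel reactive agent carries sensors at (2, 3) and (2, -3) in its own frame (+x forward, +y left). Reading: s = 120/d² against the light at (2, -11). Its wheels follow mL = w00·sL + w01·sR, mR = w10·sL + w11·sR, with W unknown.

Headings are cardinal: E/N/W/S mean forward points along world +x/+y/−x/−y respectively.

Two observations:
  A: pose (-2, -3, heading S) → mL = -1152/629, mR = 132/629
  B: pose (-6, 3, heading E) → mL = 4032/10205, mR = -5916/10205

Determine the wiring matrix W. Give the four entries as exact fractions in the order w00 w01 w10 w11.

-1 1 1/2 -1

obs A: pose=(-2,-3,S) → sL=120/37, sR=24/17, mL=-1152/629, mR=132/629
obs B: pose=(-6,3,E) → sL=24/65, sR=120/157, mL=4032/10205, mR=-5916/10205
sensor matrix S = [[120/37, 24/17], [24/65, 120/157]]; det S = 12566016/6418945
solve [mL_A; mL_B] = S·[w00; w01] and [mR_A; mR_B] = S·[w10; w11]:
  w00 = -1, w01 = 1, w10 = 1/2, w11 = -1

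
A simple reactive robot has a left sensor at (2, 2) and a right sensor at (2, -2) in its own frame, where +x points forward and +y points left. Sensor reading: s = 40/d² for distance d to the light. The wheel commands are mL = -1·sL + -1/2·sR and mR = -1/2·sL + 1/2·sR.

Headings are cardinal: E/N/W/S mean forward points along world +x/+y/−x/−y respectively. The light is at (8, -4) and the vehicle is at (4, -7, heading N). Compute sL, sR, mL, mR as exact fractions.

left sensor world pos  = (2, -5); dL² = 37
right sensor world pos = (6, -5); dR² = 5
sL = 40/37 = 40/37
sR = 40/5 = 8
mL = -1·sL + -1/2·sR = -188/37
mR = -1/2·sL + 1/2·sR = 128/37

40/37 8 -188/37 128/37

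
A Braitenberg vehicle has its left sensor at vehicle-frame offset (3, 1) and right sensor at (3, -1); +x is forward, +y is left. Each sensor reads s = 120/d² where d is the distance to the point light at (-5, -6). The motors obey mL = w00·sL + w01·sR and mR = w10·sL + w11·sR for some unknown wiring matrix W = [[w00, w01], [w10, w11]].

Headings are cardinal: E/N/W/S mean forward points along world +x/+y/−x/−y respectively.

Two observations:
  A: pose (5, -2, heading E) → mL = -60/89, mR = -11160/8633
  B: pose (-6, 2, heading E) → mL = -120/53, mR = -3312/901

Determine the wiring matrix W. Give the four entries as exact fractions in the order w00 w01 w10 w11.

0 -1 -1 -1

obs A: pose=(5,-2,E) → sL=60/97, sR=60/89, mL=-60/89, mR=-11160/8633
obs B: pose=(-6,2,E) → sL=24/17, sR=120/53, mL=-120/53, mR=-3312/901
sensor matrix S = [[60/97, 60/89], [24/17, 120/53]]; det S = 3490560/7778333
solve [mL_A; mL_B] = S·[w00; w01] and [mR_A; mR_B] = S·[w10; w11]:
  w00 = 0, w01 = -1, w10 = -1, w11 = -1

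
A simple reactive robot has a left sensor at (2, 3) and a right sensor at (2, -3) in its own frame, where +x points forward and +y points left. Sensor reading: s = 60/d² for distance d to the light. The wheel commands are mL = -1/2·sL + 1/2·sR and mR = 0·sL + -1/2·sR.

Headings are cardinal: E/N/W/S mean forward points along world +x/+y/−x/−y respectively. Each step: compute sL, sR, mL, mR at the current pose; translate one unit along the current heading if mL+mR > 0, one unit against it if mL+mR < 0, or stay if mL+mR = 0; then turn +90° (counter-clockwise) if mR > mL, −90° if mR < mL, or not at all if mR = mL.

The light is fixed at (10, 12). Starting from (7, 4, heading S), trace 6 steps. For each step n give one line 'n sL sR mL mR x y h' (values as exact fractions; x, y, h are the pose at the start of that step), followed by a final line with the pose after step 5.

n=0: pose=(7,4,S); sL=3/5, sR=15/34; mL=-27/340, mR=-15/68; mL+mR=-3/10 → advance -1; mR−mL=-12/85 → turn -1·90°
n=1: pose=(7,5,W); sL=12/25, sR=60/41; mL=504/1025, mR=-30/41; mL+mR=-6/25 → advance -1; mR−mL=-1254/1025 → turn -1·90°
n=2: pose=(8,5,N); sL=6/5, sR=30/13; mL=36/65, mR=-15/13; mL+mR=-3/5 → advance -1; mR−mL=-111/65 → turn -1·90°
n=3: pose=(8,4,E); sL=12/5, sR=60/121; mL=-576/605, mR=-30/121; mL+mR=-6/5 → advance -1; mR−mL=426/605 → turn +1·90°
n=4: pose=(7,4,N); sL=5/6, sR=5/3; mL=5/12, mR=-5/6; mL+mR=-5/12 → advance -1; mR−mL=-5/4 → turn -1·90°
n=5: pose=(7,3,E); sL=60/37, sR=12/29; mL=-648/1073, mR=-6/29; mL+mR=-30/37 → advance -1; mR−mL=426/1073 → turn +1·90°

0 3/5 15/34 -27/340 -15/68 7 4 S
1 12/25 60/41 504/1025 -30/41 7 5 W
2 6/5 30/13 36/65 -15/13 8 5 N
3 12/5 60/121 -576/605 -30/121 8 4 E
4 5/6 5/3 5/12 -5/6 7 4 N
5 60/37 12/29 -648/1073 -6/29 7 3 E
final 6 3 N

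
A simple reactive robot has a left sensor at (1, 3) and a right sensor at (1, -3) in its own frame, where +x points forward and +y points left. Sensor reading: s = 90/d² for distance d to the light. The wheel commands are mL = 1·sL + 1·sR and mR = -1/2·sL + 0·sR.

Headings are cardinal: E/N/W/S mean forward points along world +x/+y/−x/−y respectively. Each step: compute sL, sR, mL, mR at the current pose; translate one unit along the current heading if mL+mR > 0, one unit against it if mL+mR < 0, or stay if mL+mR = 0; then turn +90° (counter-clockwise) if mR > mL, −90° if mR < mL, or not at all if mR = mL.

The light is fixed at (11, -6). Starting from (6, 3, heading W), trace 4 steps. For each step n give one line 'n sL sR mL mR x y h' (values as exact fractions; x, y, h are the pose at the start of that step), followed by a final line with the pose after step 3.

n=0: pose=(6,3,W); sL=5/4, sR=1/2; mL=7/4, mR=-5/8; mL+mR=9/8 → advance +1; mR−mL=-19/8 → turn -1·90°
n=1: pose=(5,3,N); sL=90/181, sR=90/109; mL=26100/19729, mR=-45/181; mL+mR=21195/19729 → advance +1; mR−mL=-31005/19729 → turn -1·90°
n=2: pose=(5,4,E); sL=45/97, sR=45/37; mL=6030/3589, mR=-45/194; mL+mR=10395/7178 → advance +1; mR−mL=-13725/7178 → turn -1·90°
n=3: pose=(6,4,S); sL=18/17, sR=18/29; mL=828/493, mR=-9/17; mL+mR=567/493 → advance +1; mR−mL=-1089/493 → turn -1·90°

0 5/4 1/2 7/4 -5/8 6 3 W
1 90/181 90/109 26100/19729 -45/181 5 3 N
2 45/97 45/37 6030/3589 -45/194 5 4 E
3 18/17 18/29 828/493 -9/17 6 4 S
final 6 3 W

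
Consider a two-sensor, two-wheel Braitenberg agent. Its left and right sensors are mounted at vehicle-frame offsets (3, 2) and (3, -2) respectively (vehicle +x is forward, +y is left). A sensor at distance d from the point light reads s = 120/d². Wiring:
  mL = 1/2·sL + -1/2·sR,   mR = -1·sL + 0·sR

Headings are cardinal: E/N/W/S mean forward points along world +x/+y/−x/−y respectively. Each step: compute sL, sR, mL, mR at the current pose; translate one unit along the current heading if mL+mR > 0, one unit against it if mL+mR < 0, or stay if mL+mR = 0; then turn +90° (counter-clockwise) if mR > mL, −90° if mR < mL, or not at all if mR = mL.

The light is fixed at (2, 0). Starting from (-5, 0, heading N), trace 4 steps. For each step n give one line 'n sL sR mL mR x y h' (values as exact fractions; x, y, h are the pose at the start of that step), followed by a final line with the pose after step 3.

n=0: pose=(-5,0,N); sL=4/3, sR=60/17; mL=-56/51, mR=-4/3; mL+mR=-124/51 → advance -1; mR−mL=-4/17 → turn -1·90°
n=1: pose=(-5,-1,E); sL=120/17, sR=24/5; mL=96/85, mR=-120/17; mL+mR=-504/85 → advance -1; mR−mL=-696/85 → turn -1·90°
n=2: pose=(-6,-1,S); sL=30/13, sR=30/29; mL=240/377, mR=-30/13; mL+mR=-630/377 → advance -1; mR−mL=-1110/377 → turn -1·90°
n=3: pose=(-6,0,W); sL=24/25, sR=24/25; mL=0, mR=-24/25; mL+mR=-24/25 → advance -1; mR−mL=-24/25 → turn -1·90°

0 4/3 60/17 -56/51 -4/3 -5 0 N
1 120/17 24/5 96/85 -120/17 -5 -1 E
2 30/13 30/29 240/377 -30/13 -6 -1 S
3 24/25 24/25 0 -24/25 -6 0 W
final -5 0 N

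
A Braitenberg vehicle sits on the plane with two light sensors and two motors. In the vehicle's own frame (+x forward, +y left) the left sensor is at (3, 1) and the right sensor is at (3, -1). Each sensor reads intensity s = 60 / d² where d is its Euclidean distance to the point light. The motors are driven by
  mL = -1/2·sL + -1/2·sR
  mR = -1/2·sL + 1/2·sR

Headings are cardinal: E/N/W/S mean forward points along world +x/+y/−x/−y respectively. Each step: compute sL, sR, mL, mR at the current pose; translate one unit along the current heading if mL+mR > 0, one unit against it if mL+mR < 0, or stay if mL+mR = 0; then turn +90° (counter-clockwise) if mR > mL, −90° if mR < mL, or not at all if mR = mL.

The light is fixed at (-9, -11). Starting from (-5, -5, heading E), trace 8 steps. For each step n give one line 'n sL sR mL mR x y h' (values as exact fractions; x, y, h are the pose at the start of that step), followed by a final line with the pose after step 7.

n=0: pose=(-5,-5,E); sL=30/49, sR=30/37; mL=-1290/1813, mR=180/1813; mL+mR=-30/49 → advance -1; mR−mL=30/37 → turn +1·90°
n=1: pose=(-6,-5,N); sL=12/17, sR=60/97; mL=-1092/1649, mR=-72/1649; mL+mR=-12/17 → advance -1; mR−mL=60/97 → turn +1·90°
n=2: pose=(-6,-6,W); sL=15/4, sR=5/3; mL=-65/24, mR=-25/24; mL+mR=-15/4 → advance -1; mR−mL=5/3 → turn +1·90°
n=3: pose=(-5,-6,S); sL=60/29, sR=60/13; mL=-1260/377, mR=480/377; mL+mR=-60/29 → advance -1; mR−mL=60/13 → turn +1·90°
n=4: pose=(-5,-5,E); sL=30/49, sR=30/37; mL=-1290/1813, mR=180/1813; mL+mR=-30/49 → advance -1; mR−mL=30/37 → turn +1·90°
n=5: pose=(-6,-5,N); sL=12/17, sR=60/97; mL=-1092/1649, mR=-72/1649; mL+mR=-12/17 → advance -1; mR−mL=60/97 → turn +1·90°
n=6: pose=(-6,-6,W); sL=15/4, sR=5/3; mL=-65/24, mR=-25/24; mL+mR=-15/4 → advance -1; mR−mL=5/3 → turn +1·90°
n=7: pose=(-5,-6,S); sL=60/29, sR=60/13; mL=-1260/377, mR=480/377; mL+mR=-60/29 → advance -1; mR−mL=60/13 → turn +1·90°

0 30/49 30/37 -1290/1813 180/1813 -5 -5 E
1 12/17 60/97 -1092/1649 -72/1649 -6 -5 N
2 15/4 5/3 -65/24 -25/24 -6 -6 W
3 60/29 60/13 -1260/377 480/377 -5 -6 S
4 30/49 30/37 -1290/1813 180/1813 -5 -5 E
5 12/17 60/97 -1092/1649 -72/1649 -6 -5 N
6 15/4 5/3 -65/24 -25/24 -6 -6 W
7 60/29 60/13 -1260/377 480/377 -5 -6 S
final -5 -5 E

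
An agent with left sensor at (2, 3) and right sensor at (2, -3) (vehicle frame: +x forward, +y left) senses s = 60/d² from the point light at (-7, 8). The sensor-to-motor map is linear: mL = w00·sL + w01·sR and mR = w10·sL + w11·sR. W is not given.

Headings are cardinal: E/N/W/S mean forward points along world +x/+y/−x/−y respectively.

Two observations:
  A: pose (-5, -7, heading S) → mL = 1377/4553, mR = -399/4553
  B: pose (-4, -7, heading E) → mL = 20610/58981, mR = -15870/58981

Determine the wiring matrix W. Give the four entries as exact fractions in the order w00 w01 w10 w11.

1/2 1 -1 1/2

obs A: pose=(-5,-7,S) → sL=30/157, sR=6/29, mL=1377/4553, mR=-399/4553
obs B: pose=(-4,-7,E) → sL=60/169, sR=60/349, mL=20610/58981, mR=-15870/58981
sensor matrix S = [[30/157, 6/29], [60/169, 60/349]]; det S = -10903680/268540493
solve [mL_A; mL_B] = S·[w00; w01] and [mR_A; mR_B] = S·[w10; w11]:
  w00 = 1/2, w01 = 1, w10 = -1, w11 = 1/2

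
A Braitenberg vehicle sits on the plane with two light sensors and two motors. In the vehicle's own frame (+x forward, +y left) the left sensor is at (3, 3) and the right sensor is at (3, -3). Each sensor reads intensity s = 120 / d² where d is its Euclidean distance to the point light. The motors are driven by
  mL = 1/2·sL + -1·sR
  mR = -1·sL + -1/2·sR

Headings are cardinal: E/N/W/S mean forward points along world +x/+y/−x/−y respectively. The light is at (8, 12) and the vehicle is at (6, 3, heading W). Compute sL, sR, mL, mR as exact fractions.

left sensor world pos  = (3, 0); dL² = 169
right sensor world pos = (3, 6); dR² = 61
sL = 120/169 = 120/169
sR = 120/61 = 120/61
mL = 1/2·sL + -1·sR = -16620/10309
mR = -1·sL + -1/2·sR = -17460/10309

120/169 120/61 -16620/10309 -17460/10309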